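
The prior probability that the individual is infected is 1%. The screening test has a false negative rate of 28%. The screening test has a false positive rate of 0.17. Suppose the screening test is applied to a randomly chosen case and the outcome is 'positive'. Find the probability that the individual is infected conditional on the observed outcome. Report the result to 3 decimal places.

Write H for 'the individual is infected'. Prior odds H:¬H = 0.01/0.99 = 0.010101. For the 'positive' outcome, the likelihood ratio is 0.72/0.17 = 4.2353.
Posterior odds = 0.010101 × 4.2353 = 0.042781, so P(H|E) = 0.042781/(1+0.042781) = 0.041.

P(H | E) ≈ 0.041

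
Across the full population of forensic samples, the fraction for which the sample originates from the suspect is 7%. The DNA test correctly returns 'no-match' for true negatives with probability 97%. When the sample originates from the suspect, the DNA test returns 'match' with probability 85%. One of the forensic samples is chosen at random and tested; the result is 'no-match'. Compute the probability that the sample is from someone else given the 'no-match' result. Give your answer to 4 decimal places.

P(¬H | E) ≈ 0.9885

Let H be the event that the sample originates from the suspect. P(H) = 0.07, so P(¬H) = 0.93. With E the 'no-match' result, P(E|H) = 0.15 and P(E|¬H) = 0.97.
P(E) = 0.15·0.07 + 0.97·0.93 = 0.010500 + 0.90210 = 0.91260.
By Bayes' theorem, P(H|E) = 0.010500 / 0.91260 = 0.0115. Hence P(¬H|E) = 1 − 0.0115 = 0.9885.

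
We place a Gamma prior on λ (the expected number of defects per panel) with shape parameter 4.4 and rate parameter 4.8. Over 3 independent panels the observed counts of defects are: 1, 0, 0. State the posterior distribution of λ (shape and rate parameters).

Posterior: Gamma(shape=5.4, rate=7.8)

The Poisson likelihood adds the total count to the shape and the number of exposure periods to the rate. Here ∑xᵢ = 1 and n = 3, so shape 4.4→5.4 and rate 4.8→7.8.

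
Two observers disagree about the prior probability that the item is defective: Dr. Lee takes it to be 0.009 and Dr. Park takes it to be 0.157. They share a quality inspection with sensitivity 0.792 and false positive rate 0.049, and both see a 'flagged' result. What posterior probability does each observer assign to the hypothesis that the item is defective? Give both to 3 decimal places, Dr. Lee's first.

Dr. Lee: 0.128; Dr. Park: 0.751

The likelihood ratio for a 'flagged' result is 0.792/0.049 = 16.163.
Dr. Lee: prior odds 0.009/0.991 = 0.0090817; posterior odds 0.14679; posterior probability 0.128.
Dr. Park: prior odds 0.157/0.843 = 0.18624; posterior odds 3.0102; posterior probability 0.751.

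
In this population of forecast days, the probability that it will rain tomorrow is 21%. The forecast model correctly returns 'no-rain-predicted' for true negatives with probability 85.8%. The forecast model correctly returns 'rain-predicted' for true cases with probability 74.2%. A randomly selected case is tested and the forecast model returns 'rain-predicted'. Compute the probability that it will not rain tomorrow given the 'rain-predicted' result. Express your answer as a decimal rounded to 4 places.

P(¬H | E) ≈ 0.4186

Let H be the event that it will rain tomorrow. P(H) = 0.21, so P(¬H) = 0.79. With E the 'rain-predicted' result, P(E|H) = 0.742 and P(E|¬H) = 0.142.
P(E) = 0.742·0.21 + 0.142·0.79 = 0.15582 + 0.11218 = 0.26800.
By Bayes' theorem, P(H|E) = 0.15582 / 0.26800 = 0.5814. Hence P(¬H|E) = 1 − 0.5814 = 0.4186.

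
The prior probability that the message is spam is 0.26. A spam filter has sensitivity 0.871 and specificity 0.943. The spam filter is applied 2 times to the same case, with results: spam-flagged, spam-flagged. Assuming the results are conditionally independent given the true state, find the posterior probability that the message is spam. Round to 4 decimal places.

With H the event that the message is spam, the joint likelihood of the observed sequence is P(data|H) = 0.871·0.871 = 0.75864 and P(data|¬H) = 0.057·0.057 = 0.0032490.
Bayes: P(H|data) = 0.26·0.75864 / (0.26·0.75864 + 0.74·0.0032490) = 0.19725/0.19965 = 0.9880.

Posterior P(H) ≈ 0.9880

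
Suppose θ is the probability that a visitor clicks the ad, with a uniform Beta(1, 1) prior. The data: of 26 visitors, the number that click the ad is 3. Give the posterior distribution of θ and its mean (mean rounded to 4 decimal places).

Posterior: Beta(4, 24); mean ≈ 0.1429

Observing 3 successes and 23 failures updates Beta(1, 1) by adding the success and failure counts to the two shape parameters: α = 1+3 = 4, β = 1+23 = 24.
E[θ | data] = 4/(4+24) = 0.1429.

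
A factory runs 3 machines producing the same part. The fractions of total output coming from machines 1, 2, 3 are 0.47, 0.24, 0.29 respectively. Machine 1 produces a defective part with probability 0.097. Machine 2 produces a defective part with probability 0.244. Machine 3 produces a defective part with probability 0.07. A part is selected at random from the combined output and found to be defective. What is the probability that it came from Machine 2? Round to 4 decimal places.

P(defective|M1) = 0.097; P(defective|M2) = 0.244; P(defective|M3) = 0.07.
Prior × likelihood for each source: 0.47·0.097=0.04559, 0.24·0.244=0.05856, 0.29·0.07=0.02030. Summing gives P(defective) = 0.12445.
P(Machine 2 | defective) = 0.05856 / 0.12445 = 0.4706.

Posterior probability ≈ 0.4706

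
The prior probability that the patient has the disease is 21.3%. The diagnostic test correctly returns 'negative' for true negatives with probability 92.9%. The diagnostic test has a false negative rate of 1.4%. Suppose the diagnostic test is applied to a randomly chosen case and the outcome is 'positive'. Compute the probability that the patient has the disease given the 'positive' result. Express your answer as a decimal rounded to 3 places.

Write H for 'the patient has the disease'. Prior odds H:¬H = 0.213/0.787 = 0.27065. For the 'positive' outcome, the likelihood ratio is 0.986/0.071 = 13.887.
Posterior odds = 0.27065 × 13.887 = 3.7586, so P(H|E) = 3.7586/(1+3.7586) = 0.790.

P(H | E) ≈ 0.790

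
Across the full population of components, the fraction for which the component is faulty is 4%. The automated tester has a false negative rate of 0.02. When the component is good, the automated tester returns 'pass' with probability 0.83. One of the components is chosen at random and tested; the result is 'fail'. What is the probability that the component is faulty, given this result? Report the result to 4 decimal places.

Write H for 'the component is faulty'. Prior odds H:¬H = 0.04/0.96 = 0.041667. For the 'fail' outcome, the likelihood ratio is 0.98/0.17 = 5.7647.
Posterior odds = 0.041667 × 5.7647 = 0.24020, so P(H|E) = 0.24020/(1+0.24020) = 0.1937.

P(H | E) ≈ 0.1937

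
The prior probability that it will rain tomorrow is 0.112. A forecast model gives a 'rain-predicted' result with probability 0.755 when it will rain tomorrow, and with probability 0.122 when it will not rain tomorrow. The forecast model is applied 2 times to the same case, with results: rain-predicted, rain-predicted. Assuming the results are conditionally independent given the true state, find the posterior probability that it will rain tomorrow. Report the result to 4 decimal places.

Let H be the event that it will rain tomorrow; start with P(H) = 0.112. P('rain-predicted'|H) = 0.755, P('rain-predicted'|¬H) = 0.122.
Update on result 1 ('rain-predicted'): P(H) ← 0.755·0.1120 / (0.755·0.1120 + 0.122·0.8880) = 0.084560/0.19290 = 0.4384.
Update on result 2 ('rain-predicted'): P(H) ← 0.755·0.4384 / (0.755·0.4384 + 0.122·0.5616) = 0.33097/0.39949 = 0.8285.

Posterior P(H) ≈ 0.8285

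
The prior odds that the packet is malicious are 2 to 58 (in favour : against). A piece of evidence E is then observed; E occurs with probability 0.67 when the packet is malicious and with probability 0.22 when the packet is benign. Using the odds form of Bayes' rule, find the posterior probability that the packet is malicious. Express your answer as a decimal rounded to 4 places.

Posterior probability ≈ 0.0950

Prior odds = 2/58 = 0.034483. In log-odds, ln(0.034483) = -3.3673.
Add log likelihood ratio: ln(3.0455) = 1.1137.
Posterior log-odds = -2.2536, so posterior odds = exp(-2.2536) = 0.10502. Converting, P(H|E) = 0.10502/1.1050 = 0.0950.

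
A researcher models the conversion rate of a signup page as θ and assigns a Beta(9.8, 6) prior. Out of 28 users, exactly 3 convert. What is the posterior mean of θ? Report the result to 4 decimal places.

Posterior mean ≈ 0.2922

The binomial likelihood is conjugate to the Beta prior: with 3 successes and 25 failures, the posterior is Beta(9.8+3, 6+25) = Beta(12.8, 31).
E[θ | data] = 12.8/(12.8+31) = 0.2922.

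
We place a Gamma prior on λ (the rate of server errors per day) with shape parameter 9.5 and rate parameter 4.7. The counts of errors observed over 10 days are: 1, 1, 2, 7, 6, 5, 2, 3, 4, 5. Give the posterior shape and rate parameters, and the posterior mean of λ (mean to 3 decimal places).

Total count ∑xᵢ = 36 over n = 10 days.
Gamma is conjugate to the Poisson likelihood: posterior is Gamma(shape = 9.5+36 = 45.5, rate = 4.7+10 = 14.7).
Posterior mean = shape/rate = 45.5/14.7 = 3.095.

Posterior: Gamma(shape=45.5, rate=14.7); mean ≈ 3.095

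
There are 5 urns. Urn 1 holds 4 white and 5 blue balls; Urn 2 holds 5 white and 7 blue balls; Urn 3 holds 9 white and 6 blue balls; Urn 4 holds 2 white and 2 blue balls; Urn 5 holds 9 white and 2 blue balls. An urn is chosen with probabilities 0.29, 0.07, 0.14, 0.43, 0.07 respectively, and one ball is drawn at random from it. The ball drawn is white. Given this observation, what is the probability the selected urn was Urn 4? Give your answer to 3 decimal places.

Posterior probability ≈ 0.418

P(white|Urn 1) = 0.4444; P(white|Urn 2) = 0.4167; P(white|Urn 3) = 0.6; P(white|Urn 4) = 0.5; P(white|Urn 5) = 0.8182.
Prior × likelihood for each source: 0.29·0.4444=0.1289, 0.07·0.4167=0.02917, 0.14·0.6=0.08400, 0.43·0.5=0.2150, 0.07·0.8182=0.05727. Summing gives P(white) = 0.51433.
P(Urn 4 | white) = 0.2150 / 0.51433 = 0.418.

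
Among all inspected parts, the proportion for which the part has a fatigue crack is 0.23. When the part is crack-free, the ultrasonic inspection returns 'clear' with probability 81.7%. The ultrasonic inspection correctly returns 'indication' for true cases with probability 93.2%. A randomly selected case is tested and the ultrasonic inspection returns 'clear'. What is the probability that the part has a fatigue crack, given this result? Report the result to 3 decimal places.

P(H | E) ≈ 0.024

Write H for 'the part has a fatigue crack'. Prior odds H:¬H = 0.23/0.77 = 0.29870. For the 'clear' outcome, the likelihood ratio is 0.068/0.817 = 0.083231.
Posterior odds = 0.29870 × 0.083231 = 0.024861, so P(H|E) = 0.024861/(1+0.024861) = 0.024.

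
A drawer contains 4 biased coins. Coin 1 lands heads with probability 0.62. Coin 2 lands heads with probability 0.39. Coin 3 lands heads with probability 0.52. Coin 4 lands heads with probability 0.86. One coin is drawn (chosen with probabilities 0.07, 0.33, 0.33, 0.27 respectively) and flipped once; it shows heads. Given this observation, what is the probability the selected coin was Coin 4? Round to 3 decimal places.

Tabulate prior·likelihood by source: [1] prior 0.07, lik 0.62, product 0.04340; [2] prior 0.33, lik 0.39, product 0.1287; [3] prior 0.33, lik 0.52, product 0.1716; [4] prior 0.27, lik 0.86, product 0.2322.
Normalizing constant = 0.57590; the posterior for Coin 4 is its product over the sum, 0.2322/0.57590 = 0.403.

Posterior probability ≈ 0.403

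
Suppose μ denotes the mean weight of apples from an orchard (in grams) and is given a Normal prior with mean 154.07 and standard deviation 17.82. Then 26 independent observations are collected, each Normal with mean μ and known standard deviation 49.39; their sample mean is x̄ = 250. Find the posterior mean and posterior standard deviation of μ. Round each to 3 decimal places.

Posterior mean ≈ 228.121; posterior SD ≈ 8.510

With known σ, the Normal prior is conjugate. Weight on the data is w = (n/σ²)/(n/σ² + 1/τ₀²) = 0.0106585/(0.0106585+0.00314909) = 0.77193.
Posterior mean = w·x̄ + (1−w)·μ₀ = 0.77193·250 + 0.22807·154.07 = 228.121. Posterior variance = 1/(0.0106585+0.00314909) = 72.4241, so SD = 8.510.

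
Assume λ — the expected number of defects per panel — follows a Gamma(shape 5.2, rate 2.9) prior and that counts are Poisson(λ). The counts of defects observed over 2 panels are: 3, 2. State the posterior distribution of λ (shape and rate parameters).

The Poisson likelihood adds the total count to the shape and the number of exposure periods to the rate. Here ∑xᵢ = 5 and n = 2, so shape 5.2→10.2 and rate 2.9→4.9.

Posterior: Gamma(shape=10.2, rate=4.9)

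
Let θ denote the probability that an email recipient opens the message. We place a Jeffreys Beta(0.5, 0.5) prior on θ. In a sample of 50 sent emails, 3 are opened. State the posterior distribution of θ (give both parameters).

Posterior: Beta(3.5, 47.5)

Observing 3 successes and 47 failures updates Beta(0.5, 0.5) by adding the success and failure counts to the two shape parameters: α = 0.5+3 = 3.5, β = 0.5+47 = 47.5.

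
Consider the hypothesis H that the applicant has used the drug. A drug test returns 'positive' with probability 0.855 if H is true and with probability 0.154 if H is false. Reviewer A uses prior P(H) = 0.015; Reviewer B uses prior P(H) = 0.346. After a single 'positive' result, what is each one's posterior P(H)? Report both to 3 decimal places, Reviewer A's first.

Reviewer A: 0.078; Reviewer B: 0.746

The likelihood ratio for a 'positive' result is 0.855/0.154 = 5.5519.
Reviewer A: prior odds 0.015/0.985 = 0.015228; posterior odds 0.084547; posterior probability 0.078.
Reviewer B: prior odds 0.346/0.654 = 0.52905; posterior odds 2.9373; posterior probability 0.746.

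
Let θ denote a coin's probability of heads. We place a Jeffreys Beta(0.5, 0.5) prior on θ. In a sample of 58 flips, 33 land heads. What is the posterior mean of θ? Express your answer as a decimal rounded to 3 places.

Observing 33 successes and 25 failures updates Beta(0.5, 0.5) by adding the success and failure counts to the two shape parameters: α = 0.5+33 = 33.5, β = 0.5+25 = 25.5.
Posterior mean = α/(α+β) = 33.5/59 = 0.568.

Posterior mean ≈ 0.568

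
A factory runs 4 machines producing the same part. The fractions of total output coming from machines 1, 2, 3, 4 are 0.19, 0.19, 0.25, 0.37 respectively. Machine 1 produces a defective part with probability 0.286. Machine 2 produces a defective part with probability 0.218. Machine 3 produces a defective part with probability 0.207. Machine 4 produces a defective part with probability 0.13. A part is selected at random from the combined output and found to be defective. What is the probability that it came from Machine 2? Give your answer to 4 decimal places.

Posterior probability ≈ 0.2117

P(defective|M1) = 0.286; P(defective|M2) = 0.218; P(defective|M3) = 0.207; P(defective|M4) = 0.13.
Prior × likelihood for each source: 0.19·0.286=0.05434, 0.19·0.218=0.04142, 0.25·0.207=0.05175, 0.37·0.13=0.04810. Summing gives P(defective) = 0.19561.
P(Machine 2 | defective) = 0.04142 / 0.19561 = 0.2117.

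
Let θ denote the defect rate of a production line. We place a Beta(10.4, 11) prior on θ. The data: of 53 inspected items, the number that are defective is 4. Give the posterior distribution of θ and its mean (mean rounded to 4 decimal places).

Posterior: Beta(14.4, 60); mean ≈ 0.1935

Observing 4 successes and 49 failures updates Beta(10.4, 11) by adding the success and failure counts to the two shape parameters: α = 10.4+4 = 14.4, β = 11+49 = 60.
E[θ | data] = 14.4/(14.4+60) = 0.1935.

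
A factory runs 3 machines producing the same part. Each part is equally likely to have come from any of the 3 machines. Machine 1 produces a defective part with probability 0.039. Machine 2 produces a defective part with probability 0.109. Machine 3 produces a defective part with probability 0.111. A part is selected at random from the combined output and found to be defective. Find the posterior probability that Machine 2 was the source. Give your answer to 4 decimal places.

P(defective|M1) = 0.039; P(defective|M2) = 0.109; P(defective|M3) = 0.111.
Prior × likelihood for each source: 0.333333·0.039=0.01300, 0.333333·0.109=0.03633, 0.333333·0.111=0.03700. Summing gives P(defective) = 0.086333.
P(Machine 2 | defective) = 0.03633 / 0.086333 = 0.4208.

Posterior probability ≈ 0.4208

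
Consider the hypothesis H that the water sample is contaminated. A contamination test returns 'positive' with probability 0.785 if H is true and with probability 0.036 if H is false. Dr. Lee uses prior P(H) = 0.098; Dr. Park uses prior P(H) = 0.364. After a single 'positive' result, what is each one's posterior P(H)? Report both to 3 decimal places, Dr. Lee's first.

Dr. Lee: 0.703; Dr. Park: 0.926

The likelihood ratio for a 'positive' result is 0.785/0.036 = 21.806.
Dr. Lee: prior odds 0.098/0.902 = 0.10865; posterior odds 2.3691; posterior probability 0.703.
Dr. Park: prior odds 0.364/0.636 = 0.57233; posterior odds 12.480; posterior probability 0.926.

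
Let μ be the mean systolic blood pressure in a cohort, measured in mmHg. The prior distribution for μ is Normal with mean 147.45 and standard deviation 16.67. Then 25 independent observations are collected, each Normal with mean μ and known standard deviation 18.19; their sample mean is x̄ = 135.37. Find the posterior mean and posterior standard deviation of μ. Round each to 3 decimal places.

Prior precision 1/τ₀² = 1/16.67² = 0.00359856; data precision n/σ² = 25/18.19² = 0.0755570.
Posterior precision = 0.00359856 + 0.0755570 = 0.0791555, giving posterior SD = 1/√0.0791555 = 3.554.
Posterior mean = (0.00359856·147.45 + 0.0755570·135.37) / 0.0791555 = 135.919.

Posterior mean ≈ 135.919; posterior SD ≈ 3.554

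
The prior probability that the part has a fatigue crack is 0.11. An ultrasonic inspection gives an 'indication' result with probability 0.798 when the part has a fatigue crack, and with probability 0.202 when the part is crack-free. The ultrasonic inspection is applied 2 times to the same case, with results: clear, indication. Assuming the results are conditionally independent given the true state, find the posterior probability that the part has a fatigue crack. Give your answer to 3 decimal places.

Posterior P(H) ≈ 0.110

With H the event that the part has a fatigue crack, the joint likelihood of the observed sequence is P(data|H) = 0.202·0.798 = 0.16120 and P(data|¬H) = 0.798·0.202 = 0.16120.
Bayes: P(H|data) = 0.11·0.16120 / (0.11·0.16120 + 0.89·0.16120) = 0.017732/0.16120 = 0.1100.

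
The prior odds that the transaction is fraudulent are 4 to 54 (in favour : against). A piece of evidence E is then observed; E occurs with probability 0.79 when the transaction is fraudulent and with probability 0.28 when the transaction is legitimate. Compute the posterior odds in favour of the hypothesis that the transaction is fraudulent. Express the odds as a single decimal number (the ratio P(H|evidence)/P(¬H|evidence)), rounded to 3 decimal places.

Prior odds = 4/54 = 0.074074. In log-odds, ln(0.074074) = -2.6027.
Add log likelihood ratio: ln(2.8214) = 1.0372.
Posterior log-odds = -1.5654, so posterior odds = exp(-1.5654) = 0.20899.

Posterior odds ≈ 0.209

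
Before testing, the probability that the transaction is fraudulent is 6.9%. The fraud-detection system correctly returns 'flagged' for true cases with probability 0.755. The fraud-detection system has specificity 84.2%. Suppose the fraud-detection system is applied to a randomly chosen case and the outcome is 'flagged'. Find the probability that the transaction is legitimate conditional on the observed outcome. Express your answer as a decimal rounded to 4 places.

Write H for 'the transaction is fraudulent'. Prior odds H:¬H = 0.069/0.931 = 0.074114. For the 'flagged' outcome, the likelihood ratio is 0.755/0.158 = 4.7785.
Posterior odds = 0.074114 × 4.7785 = 0.35415, so P(H|E) = 0.35415/(1+0.35415) = 0.2615. Then P(¬H|E) = 1 − 0.2615 = 0.7385.

P(¬H | E) ≈ 0.7385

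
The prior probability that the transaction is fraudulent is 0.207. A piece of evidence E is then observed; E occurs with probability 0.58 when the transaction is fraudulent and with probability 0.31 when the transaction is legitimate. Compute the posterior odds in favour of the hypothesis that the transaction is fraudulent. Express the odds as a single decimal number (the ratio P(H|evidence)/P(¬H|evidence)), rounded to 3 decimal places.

Prior odds = 0.207/(1−0.207) = 0.26103.
Likelihood ratio for E = 0.58/0.31 = 1.8710.
Posterior odds = prior odds × LR = 0.48839.

Posterior odds ≈ 0.488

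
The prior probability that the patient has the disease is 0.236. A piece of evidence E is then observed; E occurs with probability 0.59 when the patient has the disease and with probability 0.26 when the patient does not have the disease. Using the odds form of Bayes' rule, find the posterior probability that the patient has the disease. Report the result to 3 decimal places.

Posterior probability ≈ 0.412

Prior odds = 0.236/(1−0.236) = 0.30890.
Likelihood ratio for E = 0.59/0.26 = 2.2692.
Posterior odds = prior odds × LR = 0.70097.
Posterior probability = odds/(1+odds) = 0.70097/1.7010 = 0.412.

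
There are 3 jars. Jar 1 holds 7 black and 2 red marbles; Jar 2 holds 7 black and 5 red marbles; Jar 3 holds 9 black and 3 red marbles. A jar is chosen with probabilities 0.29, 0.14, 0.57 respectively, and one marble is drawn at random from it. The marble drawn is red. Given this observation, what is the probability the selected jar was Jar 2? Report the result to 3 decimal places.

Posterior probability ≈ 0.220

P(red|Jar 1) = 0.2222; P(red|Jar 2) = 0.4167; P(red|Jar 3) = 0.25.
Prior × likelihood for each source: 0.29·0.2222=0.06444, 0.14·0.4167=0.05833, 0.57·0.25=0.1425. Summing gives P(red) = 0.26528.
P(Jar 2 | red) = 0.05833 / 0.26528 = 0.220.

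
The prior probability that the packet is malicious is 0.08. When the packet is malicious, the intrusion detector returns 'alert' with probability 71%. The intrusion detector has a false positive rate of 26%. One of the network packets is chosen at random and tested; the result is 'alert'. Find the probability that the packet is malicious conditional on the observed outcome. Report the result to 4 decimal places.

P(H | E) ≈ 0.1919

Write H for 'the packet is malicious'. Prior odds H:¬H = 0.08/0.92 = 0.086957. For the 'alert' outcome, the likelihood ratio is 0.71/0.26 = 2.7308.
Posterior odds = 0.086957 × 2.7308 = 0.23746, so P(H|E) = 0.23746/(1+0.23746) = 0.1919.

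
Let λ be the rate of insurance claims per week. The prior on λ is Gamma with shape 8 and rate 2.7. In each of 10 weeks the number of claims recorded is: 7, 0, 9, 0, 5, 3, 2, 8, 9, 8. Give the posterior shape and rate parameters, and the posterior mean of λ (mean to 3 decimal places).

Posterior: Gamma(shape=59, rate=12.7); mean ≈ 4.646

Total count ∑xᵢ = 51 over n = 10 weeks.
Gamma is conjugate to the Poisson likelihood: posterior is Gamma(shape = 8+51 = 59, rate = 2.7+10 = 12.7).
E[λ | data] = 59/12.7 = 4.646.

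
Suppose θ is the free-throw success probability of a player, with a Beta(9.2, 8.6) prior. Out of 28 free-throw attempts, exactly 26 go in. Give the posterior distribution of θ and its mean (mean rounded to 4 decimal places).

Posterior: Beta(35.2, 10.6); mean ≈ 0.7686

Observing 26 successes and 2 failures updates Beta(9.2, 8.6) by adding the success and failure counts to the two shape parameters: α = 9.2+26 = 35.2, β = 8.6+2 = 10.6.
E[θ | data] = 35.2/(35.2+10.6) = 0.7686.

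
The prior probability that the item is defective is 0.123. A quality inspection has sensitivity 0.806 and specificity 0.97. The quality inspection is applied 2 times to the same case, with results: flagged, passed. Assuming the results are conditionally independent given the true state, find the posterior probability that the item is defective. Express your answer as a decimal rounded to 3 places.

Let H be the event that the item is defective; start with P(H) = 0.123. P('flagged'|H) = 0.806, P('flagged'|¬H) = 0.03.
Update on result 1 ('flagged'): P(H) ← 0.806·0.1230 / (0.806·0.1230 + 0.03·0.8770) = 0.099138/0.12545 = 0.7903.
Update on result 2 ('passed'): P(H) ← 0.194·0.7903 / (0.194·0.7903 + 0.97·0.2097) = 0.15331/0.35675 = 0.4297.

Posterior P(H) ≈ 0.430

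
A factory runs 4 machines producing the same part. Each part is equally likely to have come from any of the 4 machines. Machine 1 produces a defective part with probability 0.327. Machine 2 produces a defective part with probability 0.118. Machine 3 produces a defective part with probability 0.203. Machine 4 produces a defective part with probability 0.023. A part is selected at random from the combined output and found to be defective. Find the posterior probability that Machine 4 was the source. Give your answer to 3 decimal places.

Posterior probability ≈ 0.034

P(defective|M1) = 0.327; P(defective|M2) = 0.118; P(defective|M3) = 0.203; P(defective|M4) = 0.023.
Prior × likelihood for each source: 0.25·0.327=0.08175, 0.25·0.118=0.02950, 0.25·0.203=0.05075, 0.25·0.023=0.005750. Summing gives P(defective) = 0.16775.
P(Machine 4 | defective) = 0.005750 / 0.16775 = 0.034.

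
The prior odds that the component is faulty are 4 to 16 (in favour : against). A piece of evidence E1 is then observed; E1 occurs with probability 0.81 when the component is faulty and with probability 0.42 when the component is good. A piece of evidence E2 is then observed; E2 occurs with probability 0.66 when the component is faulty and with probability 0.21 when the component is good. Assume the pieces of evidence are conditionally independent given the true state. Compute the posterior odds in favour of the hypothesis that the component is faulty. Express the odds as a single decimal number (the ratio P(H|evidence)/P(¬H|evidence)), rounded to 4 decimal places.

Prior odds = 4/16 = 0.25000.
Likelihood ratio for E1 = 0.81/0.42 = 1.9286.
Likelihood ratio for E2 = 0.66/0.21 = 3.1429.
Posterior odds = prior odds × LR₁ × LR₂ = 1.5153.

Posterior odds ≈ 1.5153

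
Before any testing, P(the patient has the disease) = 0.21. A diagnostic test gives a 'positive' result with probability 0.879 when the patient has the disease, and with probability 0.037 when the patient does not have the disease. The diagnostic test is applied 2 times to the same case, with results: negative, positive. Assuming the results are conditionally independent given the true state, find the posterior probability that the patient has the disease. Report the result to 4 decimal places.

Posterior P(H) ≈ 0.4424

Let H be the event that the patient has the disease; start with P(H) = 0.21. P('positive'|H) = 0.879, P('positive'|¬H) = 0.037.
Update on result 1 ('negative'): P(H) ← 0.121·0.2100 / (0.121·0.2100 + 0.963·0.7900) = 0.025410/0.78618 = 0.0323.
Update on result 2 ('positive'): P(H) ← 0.879·0.0323 / (0.879·0.0323 + 0.037·0.9677) = 0.028410/0.064214 = 0.4424.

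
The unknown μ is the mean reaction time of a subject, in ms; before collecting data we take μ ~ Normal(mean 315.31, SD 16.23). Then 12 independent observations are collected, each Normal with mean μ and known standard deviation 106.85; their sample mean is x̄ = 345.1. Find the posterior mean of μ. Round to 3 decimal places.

With known σ, the Normal prior is conjugate. Weight on the data is w = (n/σ²)/(n/σ² + 1/τ₀²) = 0.00105107/(0.00105107+0.00379632) = 0.21683.
Posterior mean = w·x̄ + (1−w)·μ₀ = 0.21683·345.1 + 0.78317·315.31 = 321.769.

Posterior mean ≈ 321.769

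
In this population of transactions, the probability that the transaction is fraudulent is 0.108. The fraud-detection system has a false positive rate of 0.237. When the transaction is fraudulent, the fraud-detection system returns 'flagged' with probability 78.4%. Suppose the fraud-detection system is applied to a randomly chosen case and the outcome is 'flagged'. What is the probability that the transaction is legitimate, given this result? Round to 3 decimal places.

P(¬H | E) ≈ 0.714

Let H be the event that the transaction is fraudulent. P(H) = 0.108, so P(¬H) = 0.892. With E the 'flagged' result, P(E|H) = 0.784 and P(E|¬H) = 0.237.
P(E) = 0.784·0.108 + 0.237·0.892 = 0.084672 + 0.21140 = 0.29608.
By Bayes' theorem, P(H|E) = 0.084672 / 0.29608 = 0.286. Hence P(¬H|E) = 1 − 0.286 = 0.714.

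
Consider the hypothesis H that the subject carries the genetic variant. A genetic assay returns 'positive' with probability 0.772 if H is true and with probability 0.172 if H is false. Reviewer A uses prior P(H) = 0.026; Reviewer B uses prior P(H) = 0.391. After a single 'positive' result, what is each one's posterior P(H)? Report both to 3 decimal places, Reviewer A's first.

The likelihood ratio for a 'positive' result is 0.772/0.172 = 4.4884.
Reviewer A: prior odds 0.026/0.974 = 0.026694; posterior odds 0.11981; posterior probability 0.107.
Reviewer B: prior odds 0.391/0.609 = 0.64204; posterior odds 2.8817; posterior probability 0.742.

Reviewer A: 0.107; Reviewer B: 0.742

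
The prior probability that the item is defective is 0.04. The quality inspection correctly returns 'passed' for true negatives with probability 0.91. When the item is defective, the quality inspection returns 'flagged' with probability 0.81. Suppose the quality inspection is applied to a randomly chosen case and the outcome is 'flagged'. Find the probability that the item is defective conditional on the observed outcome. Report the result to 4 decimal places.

P(H | E) ≈ 0.2727

Write H for 'the item is defective'. Prior odds H:¬H = 0.04/0.96 = 0.041667. For the 'flagged' outcome, the likelihood ratio is 0.81/0.09 = 9.0000.
Posterior odds = 0.041667 × 9.0000 = 0.37500, so P(H|E) = 0.37500/(1+0.37500) = 0.2727.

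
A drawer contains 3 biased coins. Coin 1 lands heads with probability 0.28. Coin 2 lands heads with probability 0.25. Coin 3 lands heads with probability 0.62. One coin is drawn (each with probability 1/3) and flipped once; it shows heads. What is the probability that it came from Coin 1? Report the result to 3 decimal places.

Posterior probability ≈ 0.243

P(heads|C1) = 0.28; P(heads|C2) = 0.25; P(heads|C3) = 0.62.
Prior × likelihood for each source: 0.333333·0.28=0.09333, 0.333333·0.25=0.08333, 0.333333·0.62=0.2067. Summing gives P(heads) = 0.38333.
P(Coin 1 | heads) = 0.09333 / 0.38333 = 0.243.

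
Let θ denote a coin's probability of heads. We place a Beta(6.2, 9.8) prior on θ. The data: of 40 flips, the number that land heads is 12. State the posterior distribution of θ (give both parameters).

Observing 12 successes and 28 failures updates Beta(6.2, 9.8) by adding the success and failure counts to the two shape parameters: α = 6.2+12 = 18.2, β = 9.8+28 = 37.8.

Posterior: Beta(18.2, 37.8)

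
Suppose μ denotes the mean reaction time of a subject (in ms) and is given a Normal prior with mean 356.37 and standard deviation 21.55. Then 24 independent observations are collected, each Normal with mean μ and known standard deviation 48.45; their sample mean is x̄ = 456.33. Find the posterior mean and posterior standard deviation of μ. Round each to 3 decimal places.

Posterior mean ≈ 438.940; posterior SD ≈ 8.988

With known σ, the Normal prior is conjugate. Weight on the data is w = (n/σ²)/(n/σ² + 1/τ₀²) = 0.0102241/(0.0102241+0.00215330) = 0.82603.
Posterior mean = w·x̄ + (1−w)·μ₀ = 0.82603·456.33 + 0.17397·356.37 = 438.940. Posterior variance = 1/(0.0102241+0.00215330) = 80.7926, so SD = 8.988.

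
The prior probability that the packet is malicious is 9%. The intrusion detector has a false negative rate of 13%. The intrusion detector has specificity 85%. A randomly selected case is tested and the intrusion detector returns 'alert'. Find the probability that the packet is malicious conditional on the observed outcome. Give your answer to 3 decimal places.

Let H be the event that the packet is malicious. P(H) = 0.09, so P(¬H) = 0.91. With E the 'alert' result, P(E|H) = 0.87 and P(E|¬H) = 0.15.
P(E) = 0.87·0.09 + 0.15·0.91 = 0.078300 + 0.13650 = 0.21480.
By Bayes' theorem, P(H|E) = 0.078300 / 0.21480 = 0.365.

P(H | E) ≈ 0.365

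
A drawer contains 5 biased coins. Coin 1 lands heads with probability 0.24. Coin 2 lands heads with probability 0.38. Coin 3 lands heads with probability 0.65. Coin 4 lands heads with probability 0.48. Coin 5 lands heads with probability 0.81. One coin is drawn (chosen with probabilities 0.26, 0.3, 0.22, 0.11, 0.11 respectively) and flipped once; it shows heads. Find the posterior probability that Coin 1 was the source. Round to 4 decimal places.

P(heads|C1) = 0.24; P(heads|C2) = 0.38; P(heads|C3) = 0.65; P(heads|C4) = 0.48; P(heads|C5) = 0.81.
Prior × likelihood for each source: 0.26·0.24=0.06240, 0.3·0.38=0.1140, 0.22·0.65=0.1430, 0.11·0.48=0.05280, 0.11·0.81=0.08910. Summing gives P(heads) = 0.46130.
P(Coin 1 | heads) = 0.06240 / 0.46130 = 0.1353.

Posterior probability ≈ 0.1353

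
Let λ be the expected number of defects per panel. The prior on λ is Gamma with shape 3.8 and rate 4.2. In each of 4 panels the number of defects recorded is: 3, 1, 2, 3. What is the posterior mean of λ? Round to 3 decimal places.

Total count ∑xᵢ = 9 over n = 4 panels.
Gamma is conjugate to the Poisson likelihood: posterior is Gamma(shape = 3.8+9 = 12.8, rate = 4.2+4 = 8.2).
E[λ | data] = 12.8/8.2 = 1.561.

Posterior mean ≈ 1.561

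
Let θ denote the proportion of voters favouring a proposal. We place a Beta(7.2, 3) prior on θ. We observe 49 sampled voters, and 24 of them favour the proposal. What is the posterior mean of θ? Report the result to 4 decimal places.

Posterior mean ≈ 0.5270

Observing 24 successes and 25 failures updates Beta(7.2, 3) by adding the success and failure counts to the two shape parameters: α = 7.2+24 = 31.2, β = 3+25 = 28.
Posterior mean = α/(α+β) = 31.2/59.2 = 0.5270.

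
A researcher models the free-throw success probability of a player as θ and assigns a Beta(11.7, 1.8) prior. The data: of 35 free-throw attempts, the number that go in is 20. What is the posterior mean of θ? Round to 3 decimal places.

Observing 20 successes and 15 failures updates Beta(11.7, 1.8) by adding the success and failure counts to the two shape parameters: α = 11.7+20 = 31.7, β = 1.8+15 = 16.8.
Posterior mean = α/(α+β) = 31.7/48.5 = 0.654.

Posterior mean ≈ 0.654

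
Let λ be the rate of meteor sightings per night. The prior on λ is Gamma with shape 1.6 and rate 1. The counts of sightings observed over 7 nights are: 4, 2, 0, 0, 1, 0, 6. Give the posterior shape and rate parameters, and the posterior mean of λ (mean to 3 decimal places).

Posterior: Gamma(shape=14.6, rate=8); mean ≈ 1.825

Total count ∑xᵢ = 13 over n = 7 nights.
Gamma is conjugate to the Poisson likelihood: posterior is Gamma(shape = 1.6+13 = 14.6, rate = 1+7 = 8).
E[λ | data] = 14.6/8 = 1.825.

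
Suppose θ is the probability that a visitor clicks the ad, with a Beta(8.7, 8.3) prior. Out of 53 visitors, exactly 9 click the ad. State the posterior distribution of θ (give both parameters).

Observing 9 successes and 44 failures updates Beta(8.7, 8.3) by adding the success and failure counts to the two shape parameters: α = 8.7+9 = 17.7, β = 8.3+44 = 52.3.

Posterior: Beta(17.7, 52.3)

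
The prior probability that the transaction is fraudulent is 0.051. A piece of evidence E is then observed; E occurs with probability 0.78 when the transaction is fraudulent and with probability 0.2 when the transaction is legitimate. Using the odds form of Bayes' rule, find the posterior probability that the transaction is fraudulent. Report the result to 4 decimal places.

Posterior probability ≈ 0.1733

Prior odds = 0.051/(1−0.051) = 0.053741.
Likelihood ratio for E = 0.78/0.2 = 3.9000.
Posterior odds = prior odds × LR = 0.20959.
Posterior probability = odds/(1+odds) = 0.20959/1.2096 = 0.1733.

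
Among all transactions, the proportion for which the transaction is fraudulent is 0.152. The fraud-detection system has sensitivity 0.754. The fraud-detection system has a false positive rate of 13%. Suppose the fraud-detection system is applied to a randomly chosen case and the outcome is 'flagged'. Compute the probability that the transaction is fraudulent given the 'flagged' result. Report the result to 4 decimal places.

P(H | E) ≈ 0.5097

Write H for 'the transaction is fraudulent'. Prior odds H:¬H = 0.152/0.848 = 0.17925. For the 'flagged' outcome, the likelihood ratio is 0.754/0.13 = 5.8000.
Posterior odds = 0.17925 × 5.8000 = 1.0396, so P(H|E) = 1.0396/(1+1.0396) = 0.5097.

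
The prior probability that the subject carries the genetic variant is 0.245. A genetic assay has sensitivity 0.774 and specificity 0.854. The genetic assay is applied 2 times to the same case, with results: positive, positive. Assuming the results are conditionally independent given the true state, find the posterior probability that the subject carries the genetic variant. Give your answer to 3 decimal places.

Posterior P(H) ≈ 0.901

Let H be the event that the subject carries the genetic variant; start with P(H) = 0.245. P('positive'|H) = 0.774, P('positive'|¬H) = 0.146.
Update on result 1 ('positive'): P(H) ← 0.774·0.2450 / (0.774·0.2450 + 0.146·0.7550) = 0.18963/0.29986 = 0.6324.
Update on result 2 ('positive'): P(H) ← 0.774·0.6324 / (0.774·0.6324 + 0.146·0.3676) = 0.48947/0.54314 = 0.9012.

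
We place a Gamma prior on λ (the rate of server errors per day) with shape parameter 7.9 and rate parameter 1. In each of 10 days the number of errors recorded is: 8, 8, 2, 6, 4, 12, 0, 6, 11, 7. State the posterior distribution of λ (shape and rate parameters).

Posterior: Gamma(shape=71.9, rate=11)

Total count ∑xᵢ = 64 over n = 10 days.
Gamma is conjugate to the Poisson likelihood: posterior is Gamma(shape = 7.9+64 = 71.9, rate = 1+10 = 11).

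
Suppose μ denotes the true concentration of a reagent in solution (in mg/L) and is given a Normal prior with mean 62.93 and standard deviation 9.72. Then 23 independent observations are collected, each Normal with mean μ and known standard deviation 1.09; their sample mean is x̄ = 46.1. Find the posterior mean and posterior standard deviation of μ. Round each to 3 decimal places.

Posterior mean ≈ 46.109; posterior SD ≈ 0.227

With known σ, the Normal prior is conjugate. Weight on the data is w = (n/σ²)/(n/σ² + 1/τ₀²) = 19.3586/(19.3586+0.0105844) = 0.99945.
Posterior mean = w·x̄ + (1−w)·μ₀ = 0.99945·46.1 + 0.00054646·62.93 = 46.109. Posterior variance = 1/(19.3586+0.0105844) = 0.0516283, so SD = 0.227.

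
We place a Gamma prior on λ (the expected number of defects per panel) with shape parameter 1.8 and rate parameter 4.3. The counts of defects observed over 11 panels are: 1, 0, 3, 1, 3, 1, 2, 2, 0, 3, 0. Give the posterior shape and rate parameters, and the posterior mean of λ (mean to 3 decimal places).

Total count ∑xᵢ = 16 over n = 11 panels.
Gamma is conjugate to the Poisson likelihood: posterior is Gamma(shape = 1.8+16 = 17.8, rate = 4.3+11 = 15.3).
Posterior mean = shape/rate = 17.8/15.3 = 1.163.

Posterior: Gamma(shape=17.8, rate=15.3); mean ≈ 1.163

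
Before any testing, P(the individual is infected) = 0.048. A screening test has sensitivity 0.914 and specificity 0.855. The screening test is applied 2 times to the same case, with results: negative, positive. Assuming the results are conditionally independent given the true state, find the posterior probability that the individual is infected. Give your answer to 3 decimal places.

Posterior P(H) ≈ 0.031

Let H be the event that the individual is infected; start with P(H) = 0.048. P('positive'|H) = 0.914, P('positive'|¬H) = 0.145.
Update on result 1 ('negative'): P(H) ← 0.086·0.0480 / (0.086·0.0480 + 0.855·0.9520) = 0.0041280/0.81809 = 0.0050.
Update on result 2 ('positive'): P(H) ← 0.914·0.0050 / (0.914·0.0050 + 0.145·0.9950) = 0.0046120/0.14888 = 0.0310.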